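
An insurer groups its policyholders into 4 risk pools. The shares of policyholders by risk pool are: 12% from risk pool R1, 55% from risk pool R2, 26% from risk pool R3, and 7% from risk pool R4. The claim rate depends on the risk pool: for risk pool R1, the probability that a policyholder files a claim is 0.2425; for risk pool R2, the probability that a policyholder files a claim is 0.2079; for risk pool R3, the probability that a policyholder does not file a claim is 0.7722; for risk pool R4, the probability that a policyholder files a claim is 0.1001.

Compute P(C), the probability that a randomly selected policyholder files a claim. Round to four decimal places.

P(C|R3) = 1 − 0.7722 = 0.2278.
P(C) = P(C|R1)·P(R1) + P(C|R2)·P(R2) + P(C|R3)·P(R3) + P(C|R4)·P(R4)
      = 0.2425·0.12 + 0.2079·0.55 + 0.2278·0.26 + 0.1001·0.07
      = 0.0291 + 0.114345 + 0.059228 + 0.007007 = 0.20968

P(C) ≈ 0.2097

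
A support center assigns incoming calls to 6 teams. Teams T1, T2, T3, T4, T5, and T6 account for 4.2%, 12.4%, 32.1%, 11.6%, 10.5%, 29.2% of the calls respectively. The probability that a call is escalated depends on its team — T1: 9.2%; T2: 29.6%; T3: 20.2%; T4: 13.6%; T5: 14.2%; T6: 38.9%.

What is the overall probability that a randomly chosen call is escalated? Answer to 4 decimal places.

P(E) ≈ 0.2497

P(E) = P(E|T1)·P(T1) + P(E|T2)·P(T2) + P(E|T3)·P(T3) + P(E|T4)·P(T4) + P(E|T5)·P(T5) + P(E|T6)·P(T6)
      = 0.092·0.042 + 0.296·0.124 + 0.202·0.321 + 0.136·0.116 + 0.142·0.105 + 0.389·0.292
      = 0.003864 + 0.036704 + 0.064842 + 0.015776 + 0.01491 + 0.113588 = 0.249684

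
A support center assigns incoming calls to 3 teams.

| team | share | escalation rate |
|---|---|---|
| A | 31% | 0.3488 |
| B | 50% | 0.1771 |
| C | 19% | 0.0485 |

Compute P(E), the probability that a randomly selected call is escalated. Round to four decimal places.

Summing over the partition,
P(E) = P(E|A)·P(A) + P(E|B)·P(B) + P(E|C)·P(C)
      = 0.3488·0.31 + 0.1771·0.5 + 0.0485·0.19
      = 0.108128 + 0.08855 + 0.009215 = 0.205893

P(E) ≈ 0.2059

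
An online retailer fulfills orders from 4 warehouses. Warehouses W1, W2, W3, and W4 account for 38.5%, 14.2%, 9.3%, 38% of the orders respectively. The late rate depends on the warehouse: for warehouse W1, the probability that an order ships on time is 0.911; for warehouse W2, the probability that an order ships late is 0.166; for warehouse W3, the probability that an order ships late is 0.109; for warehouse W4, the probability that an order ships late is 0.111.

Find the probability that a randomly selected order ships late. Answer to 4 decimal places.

P(L) ≈ 0.1102

P(L|W1) = 1 − 0.911 = 0.089.
P(L) = P(L|W1)·P(W1) + P(L|W2)·P(W2) + P(L|W3)·P(W3) + P(L|W4)·P(W4)
      = 0.089·0.385 + 0.166·0.142 + 0.109·0.093 + 0.111·0.38
      = 0.034265 + 0.023572 + 0.010137 + 0.04218 = 0.110154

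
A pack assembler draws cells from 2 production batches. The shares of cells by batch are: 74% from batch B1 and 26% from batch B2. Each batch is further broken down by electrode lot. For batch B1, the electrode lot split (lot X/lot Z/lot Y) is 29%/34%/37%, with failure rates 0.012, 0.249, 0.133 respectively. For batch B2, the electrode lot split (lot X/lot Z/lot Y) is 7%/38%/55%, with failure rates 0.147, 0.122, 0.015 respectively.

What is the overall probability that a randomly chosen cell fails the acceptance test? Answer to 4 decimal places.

P(F) ≈ 0.1185

P(F|B1) = 0.29·0.012 + 0.34·0.249 + 0.37·0.133 = 0.00348 + 0.08466 + 0.04921 = 0.13735
P(F|B2) = 0.07·0.147 + 0.38·0.122 + 0.55·0.015 = 0.01029 + 0.04636 + 0.00825 = 0.0649
By total probability over the outer partition,
P(F) = 0.74·0.13735 + 0.26·0.0649
      = 0.101639 + 0.016874 = 0.118513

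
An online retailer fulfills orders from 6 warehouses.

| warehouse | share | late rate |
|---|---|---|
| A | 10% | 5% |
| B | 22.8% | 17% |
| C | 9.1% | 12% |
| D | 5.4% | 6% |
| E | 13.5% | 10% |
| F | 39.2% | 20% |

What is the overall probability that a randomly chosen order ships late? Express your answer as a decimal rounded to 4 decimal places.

P(L) ≈ 0.1498

P(L) = P(L|A)·P(A) + P(L|B)·P(B) + P(L|C)·P(C) + P(L|D)·P(D) + P(L|E)·P(E) + P(L|F)·P(F)
      = 0.05·0.1 + 0.17·0.228 + 0.12·0.091 + 0.06·0.054 + 0.1·0.135 + 0.2·0.392
      = 0.005 + 0.03876 + 0.01092 + 0.00324 + 0.0135 + 0.0784 = 0.14982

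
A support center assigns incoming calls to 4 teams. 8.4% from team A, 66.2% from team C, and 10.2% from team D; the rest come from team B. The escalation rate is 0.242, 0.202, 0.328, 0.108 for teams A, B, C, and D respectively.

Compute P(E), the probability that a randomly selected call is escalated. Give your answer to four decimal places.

P(B) = 1 − (0.084 + 0.662 + 0.102) = 0.152.
P(E) = P(E|A)·P(A) + P(E|B)·P(B) + P(E|C)·P(C) + P(E|D)·P(D)
      = 0.242·0.084 + 0.202·0.152 + 0.328·0.662 + 0.108·0.102
      = 0.020328 + 0.030704 + 0.217136 + 0.011016 = 0.279184

0.2792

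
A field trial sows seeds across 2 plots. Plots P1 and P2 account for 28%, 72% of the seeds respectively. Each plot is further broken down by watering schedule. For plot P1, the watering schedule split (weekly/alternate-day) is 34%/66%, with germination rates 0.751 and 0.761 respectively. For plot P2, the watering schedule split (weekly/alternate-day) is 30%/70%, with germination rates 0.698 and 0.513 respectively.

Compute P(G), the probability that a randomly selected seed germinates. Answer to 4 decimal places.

P(G) ≈ 0.6214

P(G|P1) = 0.34·0.751 + 0.66·0.761 = 0.25534 + 0.50226 = 0.7576
P(G|P2) = 0.3·0.698 + 0.7·0.513 = 0.2094 + 0.3591 = 0.5685
Then overall,
P(G) = 0.28·0.7576 + 0.72·0.5685
      = 0.212128 + 0.40932 = 0.621448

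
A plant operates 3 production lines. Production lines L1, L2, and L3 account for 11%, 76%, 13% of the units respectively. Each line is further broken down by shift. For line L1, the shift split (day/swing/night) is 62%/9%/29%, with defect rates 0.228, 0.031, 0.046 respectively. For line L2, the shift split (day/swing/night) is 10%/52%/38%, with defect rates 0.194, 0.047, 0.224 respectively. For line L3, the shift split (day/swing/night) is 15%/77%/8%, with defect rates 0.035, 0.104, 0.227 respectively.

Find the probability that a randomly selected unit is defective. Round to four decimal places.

P(D|L1) = 0.62·0.228 + 0.09·0.031 + 0.29·0.046 = 0.14136 + 0.00279 + 0.01334 = 0.15749
P(D|L2) = 0.1·0.194 + 0.52·0.047 + 0.38·0.224 = 0.0194 + 0.02444 + 0.08512 = 0.12896
P(D|L3) = 0.15·0.035 + 0.77·0.104 + 0.08·0.227 = 0.00525 + 0.08008 + 0.01816 = 0.10349
Then overall,
P(D) = 0.11·0.15749 + 0.76·0.12896 + 0.13·0.10349
      = 0.0173239 + 0.0980096 + 0.0134537 = 0.1287872

0.1288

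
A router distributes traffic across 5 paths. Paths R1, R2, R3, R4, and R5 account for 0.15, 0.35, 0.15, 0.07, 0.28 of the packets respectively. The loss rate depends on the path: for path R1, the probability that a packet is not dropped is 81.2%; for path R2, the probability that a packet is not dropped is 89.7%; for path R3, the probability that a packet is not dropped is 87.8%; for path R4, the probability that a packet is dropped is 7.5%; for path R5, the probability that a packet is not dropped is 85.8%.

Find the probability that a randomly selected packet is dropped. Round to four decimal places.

P(L|R1) = 1 − 0.812 = 0.188.
P(L|R2) = 1 − 0.897 = 0.103.
P(L|R3) = 1 − 0.878 = 0.122.
P(L|R5) = 1 − 0.858 = 0.142.
P(L) = P(L|R1)·P(R1) + P(L|R2)·P(R2) + P(L|R3)·P(R3) + P(L|R4)·P(R4) + P(L|R5)·P(R5)
      = 0.188·0.15 + 0.103·0.35 + 0.122·0.15 + 0.075·0.07 + 0.142·0.28
      = 0.0282 + 0.03605 + 0.0183 + 0.00525 + 0.03976 = 0.12756

P(L) ≈ 0.1276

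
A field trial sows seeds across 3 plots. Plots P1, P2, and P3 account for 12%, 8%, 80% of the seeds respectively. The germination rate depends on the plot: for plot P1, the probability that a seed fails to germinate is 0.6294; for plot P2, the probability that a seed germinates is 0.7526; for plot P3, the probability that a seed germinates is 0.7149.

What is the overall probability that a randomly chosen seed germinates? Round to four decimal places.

P(G) ≈ 0.6766

P(G|P1) = 1 − 0.6294 = 0.3706.
P(G) = P(G|P1)·P(P1) + P(G|P2)·P(P2) + P(G|P3)·P(P3)
      = 0.3706·0.12 + 0.7526·0.08 + 0.7149·0.8
      = 0.044472 + 0.060208 + 0.57192 = 0.6766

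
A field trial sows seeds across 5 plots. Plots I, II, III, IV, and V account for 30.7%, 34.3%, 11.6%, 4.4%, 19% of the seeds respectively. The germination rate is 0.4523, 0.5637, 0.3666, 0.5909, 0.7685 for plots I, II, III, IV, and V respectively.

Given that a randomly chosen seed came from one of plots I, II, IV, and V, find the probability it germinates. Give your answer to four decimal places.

P(G|S) ≈ 0.5704

Let S = {I, II, IV, V}.
P(S) = 0.307 + 0.343 + 0.044 + 0.19 = 0.884.
P(G ∩ S) = 0.4523·0.307 + 0.5637·0.343 + 0.5909·0.044 + 0.7685·0.19 = 0.1388561 + 0.1933491 + 0.0259996 + 0.146015 = 0.5042198.
P(G | S) = 0.5042198 / 0.884 = 0.570384…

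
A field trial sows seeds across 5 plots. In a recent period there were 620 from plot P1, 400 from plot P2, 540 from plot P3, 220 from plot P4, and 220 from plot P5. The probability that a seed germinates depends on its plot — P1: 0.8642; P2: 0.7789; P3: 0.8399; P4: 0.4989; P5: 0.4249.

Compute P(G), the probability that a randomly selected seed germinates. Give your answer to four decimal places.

Total: 620 + 400 + 540 + 220 + 220 = 2000.
P(P1) = 620/2000 = 0.31. P(P2) = 400/2000 = 0.2. P(P3) = 540/2000 = 0.27. P(P4) = 220/2000 = 0.11. P(P5) = 220/2000 = 0.11.
P(G) = P(G|P1)·P(P1) + P(G|P2)·P(P2) + P(G|P3)·P(P3) + P(G|P4)·P(P4) + P(G|P5)·P(P5)
      = 0.8642·0.31 + 0.7789·0.2 + 0.8399·0.27 + 0.4989·0.11 + 0.4249·0.11
      = 0.267902 + 0.15578 + 0.226773 + 0.054879 + 0.046739 = 0.752073

P(G) ≈ 0.7521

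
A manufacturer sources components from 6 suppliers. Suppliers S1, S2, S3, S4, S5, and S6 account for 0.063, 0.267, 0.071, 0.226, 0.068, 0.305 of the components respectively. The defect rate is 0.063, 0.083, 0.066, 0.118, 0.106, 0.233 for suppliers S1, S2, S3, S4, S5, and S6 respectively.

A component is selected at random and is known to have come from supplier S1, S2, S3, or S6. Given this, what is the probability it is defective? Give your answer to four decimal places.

P(D|S) ≈ 0.1443

Let S = {S1, S2, S3, S6}.
P(S) = 0.063 + 0.267 + 0.071 + 0.305 = 0.706.
P(D ∩ S) = 0.063·0.063 + 0.083·0.267 + 0.066·0.071 + 0.233·0.305 = 0.003969 + 0.022161 + 0.004686 + 0.071065 = 0.101881.
P(D | S) = 0.101881 / 0.706 = 0.144307…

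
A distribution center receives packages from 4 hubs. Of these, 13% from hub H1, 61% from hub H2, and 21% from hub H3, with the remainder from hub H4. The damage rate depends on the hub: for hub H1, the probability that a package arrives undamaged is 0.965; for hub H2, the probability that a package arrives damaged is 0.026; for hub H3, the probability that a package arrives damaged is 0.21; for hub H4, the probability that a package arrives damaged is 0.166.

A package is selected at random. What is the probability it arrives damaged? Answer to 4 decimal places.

P(D) ≈ 0.0728

P(H4) = 1 − (0.13 + 0.61 + 0.21) = 0.05.
P(D|H1) = 1 − 0.965 = 0.035.
Summing over the partition,
P(D) = P(D|H1)·P(H1) + P(D|H2)·P(H2) + P(D|H3)·P(H3) + P(D|H4)·P(H4)
      = 0.035·0.13 + 0.026·0.61 + 0.21·0.21 + 0.166·0.05
      = 0.00455 + 0.01586 + 0.0441 + 0.0083 = 0.07281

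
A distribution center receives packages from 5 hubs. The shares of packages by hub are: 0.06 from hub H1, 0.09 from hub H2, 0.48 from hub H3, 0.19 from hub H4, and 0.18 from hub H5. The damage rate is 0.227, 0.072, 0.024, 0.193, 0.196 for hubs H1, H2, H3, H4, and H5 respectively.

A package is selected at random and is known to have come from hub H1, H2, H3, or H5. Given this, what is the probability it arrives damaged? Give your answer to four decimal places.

Let S = {H1, H2, H3, H5}.
P(S) = 0.06 + 0.09 + 0.48 + 0.18 = 0.81.
P(D ∩ S) = 0.227·0.06 + 0.072·0.09 + 0.024·0.48 + 0.196·0.18 = 0.01362 + 0.00648 + 0.01152 + 0.03528 = 0.0669.
P(D | S) = 0.0669 / 0.81 = 0.082593…

P(D|S) ≈ 0.0826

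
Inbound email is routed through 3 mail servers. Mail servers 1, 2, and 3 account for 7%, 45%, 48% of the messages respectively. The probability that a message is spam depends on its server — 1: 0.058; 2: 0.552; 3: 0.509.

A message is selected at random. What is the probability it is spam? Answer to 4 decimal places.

0.4968

P(S) = P(S|1)·P(1) + P(S|2)·P(2) + P(S|3)·P(3)
      = 0.058·0.07 + 0.552·0.45 + 0.509·0.48
      = 0.00406 + 0.2484 + 0.24432 = 0.49678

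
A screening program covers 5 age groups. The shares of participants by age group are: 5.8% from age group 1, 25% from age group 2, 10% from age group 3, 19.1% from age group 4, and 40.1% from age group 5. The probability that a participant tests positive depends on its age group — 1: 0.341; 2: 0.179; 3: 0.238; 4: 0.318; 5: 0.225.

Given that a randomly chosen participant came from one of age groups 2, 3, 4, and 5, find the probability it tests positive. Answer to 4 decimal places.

Let S = {2, 3, 4, 5}.
P(S) = 0.25 + 0.1 + 0.191 + 0.401 = 0.942.
P(T ∩ S) = 0.179·0.25 + 0.238·0.1 + 0.318·0.191 + 0.225·0.401 = 0.04475 + 0.0238 + 0.060738 + 0.090225 = 0.219513.
P(T | S) = 0.219513 / 0.942 = 0.233029…

P(T|S) ≈ 0.2330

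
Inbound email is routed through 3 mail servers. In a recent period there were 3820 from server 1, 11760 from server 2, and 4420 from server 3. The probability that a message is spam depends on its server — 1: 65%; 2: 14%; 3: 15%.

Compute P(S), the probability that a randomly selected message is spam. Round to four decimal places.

P(S) ≈ 0.2396

Total: 3820 + 11760 + 4420 = 20000.
P(1) = 3820/20000 = 0.191. P(2) = 11760/20000 = 0.588. P(3) = 4420/20000 = 0.221.
P(S) = P(S|1)·P(1) + P(S|2)·P(2) + P(S|3)·P(3)
      = 0.65·0.191 + 0.14·0.588 + 0.15·0.221
      = 0.12415 + 0.08232 + 0.03315 = 0.23962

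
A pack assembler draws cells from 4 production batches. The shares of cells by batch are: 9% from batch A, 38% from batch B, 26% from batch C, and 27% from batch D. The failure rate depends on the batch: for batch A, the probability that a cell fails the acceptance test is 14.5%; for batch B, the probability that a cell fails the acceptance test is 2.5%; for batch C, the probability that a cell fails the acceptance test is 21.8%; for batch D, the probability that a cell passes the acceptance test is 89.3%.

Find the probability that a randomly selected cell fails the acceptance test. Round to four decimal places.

P(F|D) = 1 − 0.893 = 0.107.
By the law of total probability,
P(F) = P(F|A)·P(A) + P(F|B)·P(B) + P(F|C)·P(C) + P(F|D)·P(D)
      = 0.145·0.09 + 0.025·0.38 + 0.218·0.26 + 0.107·0.27
      = 0.01305 + 0.0095 + 0.05668 + 0.02889 = 0.10812

0.1081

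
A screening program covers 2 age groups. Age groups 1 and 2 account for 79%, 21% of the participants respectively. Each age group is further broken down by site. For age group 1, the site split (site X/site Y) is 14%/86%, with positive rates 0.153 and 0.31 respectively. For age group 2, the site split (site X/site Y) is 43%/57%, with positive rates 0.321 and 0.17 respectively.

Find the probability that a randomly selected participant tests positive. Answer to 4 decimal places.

P(T|1) = 0.14·0.153 + 0.86·0.31 = 0.02142 + 0.2666 = 0.28802
P(T|2) = 0.43·0.321 + 0.57·0.17 = 0.13803 + 0.0969 = 0.23493
Then overall,
P(T) = 0.79·0.28802 + 0.21·0.23493
      = 0.2275358 + 0.0493353 = 0.2768711

P(T) ≈ 0.2769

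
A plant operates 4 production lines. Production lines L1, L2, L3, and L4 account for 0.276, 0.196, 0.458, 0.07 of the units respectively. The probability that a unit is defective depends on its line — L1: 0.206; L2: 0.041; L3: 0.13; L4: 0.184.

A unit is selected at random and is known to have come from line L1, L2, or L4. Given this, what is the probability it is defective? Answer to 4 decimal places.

Let S = {L1, L2, L4}.
P(S) = 0.276 + 0.196 + 0.07 = 0.542.
P(D ∩ S) = 0.206·0.276 + 0.041·0.196 + 0.184·0.07 = 0.056856 + 0.008036 + 0.01288 = 0.077772.
P(D | S) = 0.077772 / 0.542 = 0.143491…

P(D|S) ≈ 0.1435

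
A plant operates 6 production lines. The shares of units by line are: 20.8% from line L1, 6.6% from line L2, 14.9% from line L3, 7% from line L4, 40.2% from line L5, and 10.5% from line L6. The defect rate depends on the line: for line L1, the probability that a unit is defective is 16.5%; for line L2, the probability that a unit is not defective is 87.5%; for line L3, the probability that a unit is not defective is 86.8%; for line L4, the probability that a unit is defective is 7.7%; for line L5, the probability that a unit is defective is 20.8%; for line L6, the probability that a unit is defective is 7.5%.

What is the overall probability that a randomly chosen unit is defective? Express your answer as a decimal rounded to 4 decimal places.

P(D|L2) = 1 − 0.875 = 0.125.
P(D|L3) = 1 − 0.868 = 0.132.
P(D) = P(D|L1)·P(L1) + P(D|L2)·P(L2) + P(D|L3)·P(L3) + P(D|L4)·P(L4) + P(D|L5)·P(L5) + P(D|L6)·P(L6)
      = 0.165·0.208 + 0.125·0.066 + 0.132·0.149 + 0.077·0.07 + 0.208·0.402 + 0.075·0.105
      = 0.03432 + 0.00825 + 0.019668 + 0.00539 + 0.083616 + 0.007875 = 0.159119

P(D) ≈ 0.1591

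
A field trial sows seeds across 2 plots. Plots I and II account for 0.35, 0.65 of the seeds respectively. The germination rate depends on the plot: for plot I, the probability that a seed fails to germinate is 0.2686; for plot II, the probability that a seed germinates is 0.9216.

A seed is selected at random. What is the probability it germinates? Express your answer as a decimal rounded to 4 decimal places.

P(G) ≈ 0.8550

P(G|I) = 1 − 0.2686 = 0.7314.
Using total probability over the partition,
P(G) = P(G|I)·P(I) + P(G|II)·P(II)
      = 0.7314·0.35 + 0.9216·0.65
      = 0.25599 + 0.59904 = 0.85503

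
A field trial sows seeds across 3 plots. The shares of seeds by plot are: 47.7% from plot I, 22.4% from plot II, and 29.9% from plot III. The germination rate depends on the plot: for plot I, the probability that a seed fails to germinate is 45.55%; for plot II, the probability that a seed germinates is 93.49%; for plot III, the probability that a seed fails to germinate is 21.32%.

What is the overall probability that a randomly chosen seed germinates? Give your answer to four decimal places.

0.7044

P(G|I) = 1 − 0.4555 = 0.5445.
P(G|III) = 1 − 0.2132 = 0.7868.
By the law of total probability,
P(G) = P(G|I)·P(I) + P(G|II)·P(II) + P(G|III)·P(III)
      = 0.5445·0.477 + 0.9349·0.224 + 0.7868·0.299
      = 0.2597265 + 0.2094176 + 0.2352532 = 0.7043973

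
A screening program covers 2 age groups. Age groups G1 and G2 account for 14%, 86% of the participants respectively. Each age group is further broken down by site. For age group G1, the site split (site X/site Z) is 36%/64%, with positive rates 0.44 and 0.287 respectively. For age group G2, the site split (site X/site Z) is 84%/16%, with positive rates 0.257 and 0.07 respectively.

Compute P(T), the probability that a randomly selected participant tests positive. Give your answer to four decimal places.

P(T) ≈ 0.2432

P(T|G1) = 0.36·0.44 + 0.64·0.287 = 0.1584 + 0.18368 = 0.34208
P(T|G2) = 0.84·0.257 + 0.16·0.07 = 0.21588 + 0.0112 = 0.22708
By total probability over the outer partition,
P(T) = 0.14·0.34208 + 0.86·0.22708
      = 0.0478912 + 0.1952888 = 0.24318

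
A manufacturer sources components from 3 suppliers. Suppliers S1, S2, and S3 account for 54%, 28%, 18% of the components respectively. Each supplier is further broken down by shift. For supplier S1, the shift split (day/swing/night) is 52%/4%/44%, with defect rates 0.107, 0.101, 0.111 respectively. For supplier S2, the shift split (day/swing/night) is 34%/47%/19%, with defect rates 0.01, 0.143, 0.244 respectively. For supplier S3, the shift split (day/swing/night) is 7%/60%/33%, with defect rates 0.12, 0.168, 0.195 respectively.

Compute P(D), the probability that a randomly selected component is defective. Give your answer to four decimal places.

P(D|S1) = 0.52·0.107 + 0.04·0.101 + 0.44·0.111 = 0.05564 + 0.00404 + 0.04884 = 0.10852
P(D|S2) = 0.34·0.01 + 0.47·0.143 + 0.19·0.244 = 0.0034 + 0.06721 + 0.04636 = 0.11697
P(D|S3) = 0.07·0.12 + 0.6·0.168 + 0.33·0.195 = 0.0084 + 0.1008 + 0.06435 = 0.17355
By total probability over the outer partition,
P(D) = 0.54·0.10852 + 0.28·0.11697 + 0.18·0.17355
      = 0.0586008 + 0.0327516 + 0.031239 = 0.1225914

0.1226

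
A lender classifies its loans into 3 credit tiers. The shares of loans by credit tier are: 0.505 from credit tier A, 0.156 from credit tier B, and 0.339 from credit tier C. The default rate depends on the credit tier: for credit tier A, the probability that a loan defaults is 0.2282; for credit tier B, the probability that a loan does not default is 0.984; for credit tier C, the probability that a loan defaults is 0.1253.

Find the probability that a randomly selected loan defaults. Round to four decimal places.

0.1602

P(D|B) = 1 − 0.984 = 0.016.
Using total probability over the partition,
P(D) = P(D|A)·P(A) + P(D|B)·P(B) + P(D|C)·P(C)
      = 0.2282·0.505 + 0.016·0.156 + 0.1253·0.339
      = 0.115241 + 0.002496 + 0.0424767 = 0.1602137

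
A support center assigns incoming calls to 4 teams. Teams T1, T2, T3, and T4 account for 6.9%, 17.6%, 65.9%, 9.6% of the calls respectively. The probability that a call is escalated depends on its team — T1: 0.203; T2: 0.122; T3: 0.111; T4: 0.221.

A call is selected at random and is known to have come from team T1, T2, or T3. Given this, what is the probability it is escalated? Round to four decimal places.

Let S = {T1, T2, T3}.
P(S) = 0.069 + 0.176 + 0.659 = 0.904.
P(E ∩ S) = 0.203·0.069 + 0.122·0.176 + 0.111·0.659 = 0.014007 + 0.021472 + 0.073149 = 0.108628.
P(E | S) = 0.108628 / 0.904 = 0.120164…

P(E|S) ≈ 0.1202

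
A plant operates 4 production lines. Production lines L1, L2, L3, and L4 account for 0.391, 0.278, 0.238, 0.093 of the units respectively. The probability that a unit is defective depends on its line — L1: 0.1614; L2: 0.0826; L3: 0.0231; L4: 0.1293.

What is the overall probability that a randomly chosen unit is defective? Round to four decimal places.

0.1036

P(D) = P(D|L1)·P(L1) + P(D|L2)·P(L2) + P(D|L3)·P(L3) + P(D|L4)·P(L4)
      = 0.1614·0.391 + 0.0826·0.278 + 0.0231·0.238 + 0.1293·0.093
      = 0.0631074 + 0.0229628 + 0.0054978 + 0.0120249 = 0.1035929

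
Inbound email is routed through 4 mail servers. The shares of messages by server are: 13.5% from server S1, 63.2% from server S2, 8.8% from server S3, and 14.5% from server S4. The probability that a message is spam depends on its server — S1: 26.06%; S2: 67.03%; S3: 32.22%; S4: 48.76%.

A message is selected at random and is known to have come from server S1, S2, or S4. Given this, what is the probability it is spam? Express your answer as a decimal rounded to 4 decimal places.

0.5806

Let J = {S1, S2, S4}.
P(J) = 0.135 + 0.632 + 0.145 = 0.912.
P(S ∩ J) = 0.2606·0.135 + 0.6703·0.632 + 0.4876·0.145 = 0.035181 + 0.4236296 + 0.070702 = 0.5295126.
P(S | J) = 0.5295126 / 0.912 = 0.580606…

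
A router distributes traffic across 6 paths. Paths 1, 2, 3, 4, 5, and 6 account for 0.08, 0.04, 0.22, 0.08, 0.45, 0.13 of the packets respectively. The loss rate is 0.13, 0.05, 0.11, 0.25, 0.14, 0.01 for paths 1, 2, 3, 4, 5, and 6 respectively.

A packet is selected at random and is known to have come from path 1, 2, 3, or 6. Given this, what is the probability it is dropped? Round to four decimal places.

Let S = {1, 2, 3, 6}.
P(S) = 0.08 + 0.04 + 0.22 + 0.13 = 0.47.
P(L ∩ S) = 0.13·0.08 + 0.05·0.04 + 0.11·0.22 + 0.01·0.13 = 0.0104 + 0.002 + 0.0242 + 0.0013 = 0.0379.
P(L | S) = 0.0379 / 0.47 = 0.080638…

P(L|S) ≈ 0.0806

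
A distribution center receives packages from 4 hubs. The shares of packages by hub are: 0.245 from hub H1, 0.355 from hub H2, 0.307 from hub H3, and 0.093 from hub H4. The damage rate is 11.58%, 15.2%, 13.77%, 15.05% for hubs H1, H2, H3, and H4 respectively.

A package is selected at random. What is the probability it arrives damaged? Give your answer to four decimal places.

0.1386

P(D) = P(D|H1)·P(H1) + P(D|H2)·P(H2) + P(D|H3)·P(H3) + P(D|H4)·P(H4)
      = 0.1158·0.245 + 0.152·0.355 + 0.1377·0.307 + 0.1505·0.093
      = 0.028371 + 0.05396 + 0.0422739 + 0.0139965 = 0.1386014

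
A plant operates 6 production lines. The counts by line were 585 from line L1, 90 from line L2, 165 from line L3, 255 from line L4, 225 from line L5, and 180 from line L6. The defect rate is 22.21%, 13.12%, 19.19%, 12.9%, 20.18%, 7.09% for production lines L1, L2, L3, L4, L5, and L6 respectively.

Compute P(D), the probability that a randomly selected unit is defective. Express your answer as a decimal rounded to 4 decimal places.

0.1763

Total: 585 + 90 + 165 + 255 + 225 + 180 = 1500.
P(L1) = 585/1500 = 0.39. P(L2) = 90/1500 = 0.06. P(L3) = 165/1500 = 0.11. P(L4) = 255/1500 = 0.17. P(L5) = 225/1500 = 0.15. P(L6) = 180/1500 = 0.12.
P(D) = P(D|L1)·P(L1) + P(D|L2)·P(L2) + P(D|L3)·P(L3) + P(D|L4)·P(L4) + P(D|L5)·P(L5) + P(D|L6)·P(L6)
      = 0.2221·0.39 + 0.1312·0.06 + 0.1919·0.11 + 0.129·0.17 + 0.2018·0.15 + 0.0709·0.12
      = 0.086619 + 0.007872 + 0.021109 + 0.02193 + 0.03027 + 0.008508 = 0.176308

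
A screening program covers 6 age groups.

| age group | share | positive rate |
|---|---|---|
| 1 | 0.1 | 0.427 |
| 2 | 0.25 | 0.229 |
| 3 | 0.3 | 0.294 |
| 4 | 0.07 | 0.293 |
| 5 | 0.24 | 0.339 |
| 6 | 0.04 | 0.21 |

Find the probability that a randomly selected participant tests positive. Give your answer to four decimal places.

P(T) ≈ 0.2984

P(T) = P(T|1)·P(1) + P(T|2)·P(2) + P(T|3)·P(3) + P(T|4)·P(4) + P(T|5)·P(5) + P(T|6)·P(6)
      = 0.427·0.1 + 0.229·0.25 + 0.294·0.3 + 0.293·0.07 + 0.339·0.24 + 0.21·0.04
      = 0.0427 + 0.05725 + 0.0882 + 0.02051 + 0.08136 + 0.0084 = 0.29842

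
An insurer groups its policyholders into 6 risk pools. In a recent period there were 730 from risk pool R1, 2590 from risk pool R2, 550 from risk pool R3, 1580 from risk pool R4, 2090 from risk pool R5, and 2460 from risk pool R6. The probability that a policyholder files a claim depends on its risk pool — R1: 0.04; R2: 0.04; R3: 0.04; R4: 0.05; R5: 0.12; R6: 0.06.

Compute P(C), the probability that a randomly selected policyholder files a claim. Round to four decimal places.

0.0632

Total: 730 + 2590 + 550 + 1580 + 2090 + 2460 = 10000.
P(R1) = 730/10000 = 0.073. P(R2) = 2590/10000 = 0.259. P(R3) = 550/10000 = 0.055. P(R4) = 1580/10000 = 0.158. P(R5) = 2090/10000 = 0.209. P(R6) = 2460/10000 = 0.246.
By the law of total probability,
P(C) = P(C|R1)·P(R1) + P(C|R2)·P(R2) + P(C|R3)·P(R3) + P(C|R4)·P(R4) + P(C|R5)·P(R5) + P(C|R6)·P(R6)
      = 0.04·0.073 + 0.04·0.259 + 0.04·0.055 + 0.05·0.158 + 0.12·0.209 + 0.06·0.246
      = 0.00292 + 0.01036 + 0.0022 + 0.0079 + 0.02508 + 0.01476 = 0.06322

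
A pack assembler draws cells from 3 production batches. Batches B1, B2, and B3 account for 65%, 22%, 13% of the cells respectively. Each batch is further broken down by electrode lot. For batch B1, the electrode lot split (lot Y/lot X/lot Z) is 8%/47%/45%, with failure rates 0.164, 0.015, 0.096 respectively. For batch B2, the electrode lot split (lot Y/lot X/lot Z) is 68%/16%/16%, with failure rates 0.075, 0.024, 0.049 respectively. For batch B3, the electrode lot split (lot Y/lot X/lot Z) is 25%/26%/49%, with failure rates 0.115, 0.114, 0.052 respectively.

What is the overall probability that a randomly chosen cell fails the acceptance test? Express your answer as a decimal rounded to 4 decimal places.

P(F|B1) = 0.08·0.164 + 0.47·0.015 + 0.45·0.096 = 0.01312 + 0.00705 + 0.0432 = 0.06337
P(F|B2) = 0.68·0.075 + 0.16·0.024 + 0.16·0.049 = 0.051 + 0.00384 + 0.00784 = 0.06268
P(F|B3) = 0.25·0.115 + 0.26·0.114 + 0.49·0.052 = 0.02875 + 0.02964 + 0.02548 = 0.08387
By total probability over the outer partition,
P(F) = 0.65·0.06337 + 0.22·0.06268 + 0.13·0.08387
      = 0.0411905 + 0.0137896 + 0.0109031 = 0.0658832

0.0659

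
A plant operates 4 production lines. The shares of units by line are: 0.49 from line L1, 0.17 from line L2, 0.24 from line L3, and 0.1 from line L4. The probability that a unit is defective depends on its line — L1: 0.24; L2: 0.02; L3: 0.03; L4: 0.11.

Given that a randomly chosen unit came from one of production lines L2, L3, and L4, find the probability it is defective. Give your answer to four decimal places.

Let S = {L2, L3, L4}.
P(S) = 0.17 + 0.24 + 0.1 = 0.51.
P(D ∩ S) = 0.02·0.17 + 0.03·0.24 + 0.11·0.1 = 0.0034 + 0.0072 + 0.011 = 0.0216.
P(D | S) = 0.0216 / 0.51 = 0.042353…

0.0424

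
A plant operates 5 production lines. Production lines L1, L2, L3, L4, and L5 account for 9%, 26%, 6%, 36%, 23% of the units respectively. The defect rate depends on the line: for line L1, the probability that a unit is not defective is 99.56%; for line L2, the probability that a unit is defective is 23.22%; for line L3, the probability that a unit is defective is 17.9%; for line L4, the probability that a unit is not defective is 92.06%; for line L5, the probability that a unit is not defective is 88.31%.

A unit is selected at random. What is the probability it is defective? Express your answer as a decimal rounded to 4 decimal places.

P(D|L1) = 1 − 0.9956 = 0.0044.
P(D|L4) = 1 − 0.9206 = 0.0794.
P(D|L5) = 1 − 0.8831 = 0.1169.
Summing over the partition,
P(D) = P(D|L1)·P(L1) + P(D|L2)·P(L2) + P(D|L3)·P(L3) + P(D|L4)·P(L4) + P(D|L5)·P(L5)
      = 0.0044·0.09 + 0.2322·0.26 + 0.179·0.06 + 0.0794·0.36 + 0.1169·0.23
      = 0.000396 + 0.060372 + 0.01074 + 0.028584 + 0.026887 = 0.126979

0.1270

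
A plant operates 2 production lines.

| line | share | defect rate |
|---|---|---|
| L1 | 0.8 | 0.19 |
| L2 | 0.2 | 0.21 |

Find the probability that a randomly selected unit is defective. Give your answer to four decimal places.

P(D) = P(D|L1)·P(L1) + P(D|L2)·P(L2)
      = 0.19·0.8 + 0.21·0.2
      = 0.152 + 0.042 = 0.194

P(D) ≈ 0.1940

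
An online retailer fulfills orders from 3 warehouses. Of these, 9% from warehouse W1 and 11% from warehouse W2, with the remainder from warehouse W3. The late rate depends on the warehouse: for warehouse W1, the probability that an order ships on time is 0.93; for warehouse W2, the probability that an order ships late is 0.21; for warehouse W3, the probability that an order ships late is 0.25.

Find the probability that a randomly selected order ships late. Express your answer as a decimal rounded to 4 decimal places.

P(W3) = 1 − (0.09 + 0.11) = 0.8.
P(L|W1) = 1 − 0.93 = 0.07.
By the law of total probability,
P(L) = P(L|W1)·P(W1) + P(L|W2)·P(W2) + P(L|W3)·P(W3)
      = 0.07·0.09 + 0.21·0.11 + 0.25·0.8
      = 0.0063 + 0.0231 + 0.2 = 0.2294

0.2294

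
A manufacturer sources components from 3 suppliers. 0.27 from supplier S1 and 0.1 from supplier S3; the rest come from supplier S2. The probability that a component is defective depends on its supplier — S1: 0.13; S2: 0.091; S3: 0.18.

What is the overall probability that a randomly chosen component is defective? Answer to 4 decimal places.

P(S2) = 1 − (0.27 + 0.1) = 0.63.
P(D) = P(D|S1)·P(S1) + P(D|S2)·P(S2) + P(D|S3)·P(S3)
      = 0.13·0.27 + 0.091·0.63 + 0.18·0.1
      = 0.0351 + 0.05733 + 0.018 = 0.11043

0.1104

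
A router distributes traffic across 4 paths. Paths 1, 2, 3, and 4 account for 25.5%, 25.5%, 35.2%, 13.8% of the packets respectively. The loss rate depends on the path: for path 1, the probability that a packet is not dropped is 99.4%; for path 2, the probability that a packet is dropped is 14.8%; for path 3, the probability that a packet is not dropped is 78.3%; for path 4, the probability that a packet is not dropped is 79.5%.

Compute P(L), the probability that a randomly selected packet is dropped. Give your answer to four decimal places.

P(L|1) = 1 − 0.994 = 0.006.
P(L|3) = 1 − 0.783 = 0.217.
P(L|4) = 1 − 0.795 = 0.205.
By the law of total probability,
P(L) = P(L|1)·P(1) + P(L|2)·P(2) + P(L|3)·P(3) + P(L|4)·P(4)
      = 0.006·0.255 + 0.148·0.255 + 0.217·0.352 + 0.205·0.138
      = 0.00153 + 0.03774 + 0.076384 + 0.02829 = 0.143944

P(L) ≈ 0.1439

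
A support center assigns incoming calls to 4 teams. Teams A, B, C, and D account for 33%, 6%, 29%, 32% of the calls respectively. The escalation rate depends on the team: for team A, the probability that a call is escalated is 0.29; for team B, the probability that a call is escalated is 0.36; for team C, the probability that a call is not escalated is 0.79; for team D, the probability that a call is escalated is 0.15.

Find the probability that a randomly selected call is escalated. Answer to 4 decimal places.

P(E) ≈ 0.2262

P(E|C) = 1 − 0.79 = 0.21.
Summing over the partition,
P(E) = P(E|A)·P(A) + P(E|B)·P(B) + P(E|C)·P(C) + P(E|D)·P(D)
      = 0.29·0.33 + 0.36·0.06 + 0.21·0.29 + 0.15·0.32
      = 0.0957 + 0.0216 + 0.0609 + 0.048 = 0.2262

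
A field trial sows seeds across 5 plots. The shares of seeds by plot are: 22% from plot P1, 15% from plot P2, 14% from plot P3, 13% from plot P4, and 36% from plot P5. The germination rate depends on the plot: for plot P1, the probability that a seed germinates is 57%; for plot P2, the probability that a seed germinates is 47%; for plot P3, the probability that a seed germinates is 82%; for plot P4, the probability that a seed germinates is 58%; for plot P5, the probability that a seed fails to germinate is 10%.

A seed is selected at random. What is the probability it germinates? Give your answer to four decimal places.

P(G|P5) = 1 − 0.1 = 0.9.
Using total probability over the partition,
P(G) = P(G|P1)·P(P1) + P(G|P2)·P(P2) + P(G|P3)·P(P3) + P(G|P4)·P(P4) + P(G|P5)·P(P5)
      = 0.57·0.22 + 0.47·0.15 + 0.82·0.14 + 0.58·0.13 + 0.9·0.36
      = 0.1254 + 0.0705 + 0.1148 + 0.0754 + 0.324 = 0.7101

P(G) ≈ 0.7101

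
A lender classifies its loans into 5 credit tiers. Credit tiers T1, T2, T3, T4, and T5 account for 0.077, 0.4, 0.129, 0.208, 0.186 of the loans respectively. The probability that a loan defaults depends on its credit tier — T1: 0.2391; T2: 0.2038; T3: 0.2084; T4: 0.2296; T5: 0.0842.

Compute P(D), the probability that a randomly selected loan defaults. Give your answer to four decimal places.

0.1902

P(D) = P(D|T1)·P(T1) + P(D|T2)·P(T2) + P(D|T3)·P(T3) + P(D|T4)·P(T4) + P(D|T5)·P(T5)
      = 0.2391·0.077 + 0.2038·0.4 + 0.2084·0.129 + 0.2296·0.208 + 0.0842·0.186
      = 0.0184107 + 0.08152 + 0.0268836 + 0.0477568 + 0.0156612 = 0.1902323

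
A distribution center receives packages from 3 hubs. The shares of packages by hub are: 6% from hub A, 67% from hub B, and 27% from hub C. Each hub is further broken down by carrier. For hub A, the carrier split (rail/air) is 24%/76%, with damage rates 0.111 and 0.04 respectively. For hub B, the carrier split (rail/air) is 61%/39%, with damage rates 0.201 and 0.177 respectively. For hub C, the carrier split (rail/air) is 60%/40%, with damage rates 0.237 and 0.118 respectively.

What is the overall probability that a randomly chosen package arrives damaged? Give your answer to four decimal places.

0.1830

P(D|A) = 0.24·0.111 + 0.76·0.04 = 0.02664 + 0.0304 = 0.05704
P(D|B) = 0.61·0.201 + 0.39·0.177 = 0.12261 + 0.06903 = 0.19164
P(D|C) = 0.6·0.237 + 0.4·0.118 = 0.1422 + 0.0472 = 0.1894
By total probability over the outer partition,
P(D) = 0.06·0.05704 + 0.67·0.19164 + 0.27·0.1894
      = 0.0034224 + 0.1283988 + 0.051138 = 0.1829592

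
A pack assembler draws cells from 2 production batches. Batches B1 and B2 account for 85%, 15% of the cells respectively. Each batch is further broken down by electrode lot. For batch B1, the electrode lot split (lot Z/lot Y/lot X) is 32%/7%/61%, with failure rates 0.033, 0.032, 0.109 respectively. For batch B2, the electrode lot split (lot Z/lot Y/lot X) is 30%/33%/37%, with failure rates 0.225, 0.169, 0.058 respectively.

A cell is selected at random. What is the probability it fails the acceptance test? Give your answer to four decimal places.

0.0891

P(F|B1) = 0.32·0.033 + 0.07·0.032 + 0.61·0.109 = 0.01056 + 0.00224 + 0.06649 = 0.07929
P(F|B2) = 0.3·0.225 + 0.33·0.169 + 0.37·0.058 = 0.0675 + 0.05577 + 0.02146 = 0.14473
By total probability over the outer partition,
P(F) = 0.85·0.07929 + 0.15·0.14473
      = 0.0673965 + 0.0217095 = 0.089106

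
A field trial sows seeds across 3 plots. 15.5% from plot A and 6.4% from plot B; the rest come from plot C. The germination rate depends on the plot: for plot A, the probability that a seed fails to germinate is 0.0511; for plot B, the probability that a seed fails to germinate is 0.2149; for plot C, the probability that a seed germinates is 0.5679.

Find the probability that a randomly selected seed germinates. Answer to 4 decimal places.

P(C) = 1 − (0.155 + 0.064) = 0.781.
P(G|A) = 1 − 0.0511 = 0.9489.
P(G|B) = 1 − 0.2149 = 0.7851.
By the law of total probability,
P(G) = P(G|A)·P(A) + P(G|B)·P(B) + P(G|C)·P(C)
      = 0.9489·0.155 + 0.7851·0.064 + 0.5679·0.781
      = 0.1470795 + 0.0502464 + 0.4435299 = 0.6408558

0.6409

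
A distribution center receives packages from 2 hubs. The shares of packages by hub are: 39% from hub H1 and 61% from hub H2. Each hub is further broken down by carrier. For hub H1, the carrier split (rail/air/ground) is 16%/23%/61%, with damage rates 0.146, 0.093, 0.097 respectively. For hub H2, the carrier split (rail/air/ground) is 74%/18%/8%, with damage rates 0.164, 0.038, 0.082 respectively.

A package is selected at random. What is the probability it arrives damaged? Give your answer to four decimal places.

P(D) ≈ 0.1227

P(D|H1) = 0.16·0.146 + 0.23·0.093 + 0.61·0.097 = 0.02336 + 0.02139 + 0.05917 = 0.10392
P(D|H2) = 0.74·0.164 + 0.18·0.038 + 0.08·0.082 = 0.12136 + 0.00684 + 0.00656 = 0.13476
By total probability over the outer partition,
P(D) = 0.39·0.10392 + 0.61·0.13476
      = 0.0405288 + 0.0822036 = 0.1227324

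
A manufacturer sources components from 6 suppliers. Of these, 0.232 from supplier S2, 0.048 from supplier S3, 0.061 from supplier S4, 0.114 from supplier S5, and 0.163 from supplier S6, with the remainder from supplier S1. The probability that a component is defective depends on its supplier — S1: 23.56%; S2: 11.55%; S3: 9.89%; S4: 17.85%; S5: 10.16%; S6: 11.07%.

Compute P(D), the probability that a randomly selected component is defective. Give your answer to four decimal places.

P(S1) = 1 − (0.232 + 0.048 + 0.061 + 0.114 + 0.163) = 0.382.
P(D) = P(D|S1)·P(S1) + P(D|S2)·P(S2) + P(D|S3)·P(S3) + P(D|S4)·P(S4) + P(D|S5)·P(S5) + P(D|S6)·P(S6)
      = 0.2356·0.382 + 0.1155·0.232 + 0.0989·0.048 + 0.1785·0.061 + 0.1016·0.114 + 0.1107·0.163
      = 0.0899992 + 0.026796 + 0.0047472 + 0.0108885 + 0.0115824 + 0.0180441 = 0.1620574

P(D) ≈ 0.1621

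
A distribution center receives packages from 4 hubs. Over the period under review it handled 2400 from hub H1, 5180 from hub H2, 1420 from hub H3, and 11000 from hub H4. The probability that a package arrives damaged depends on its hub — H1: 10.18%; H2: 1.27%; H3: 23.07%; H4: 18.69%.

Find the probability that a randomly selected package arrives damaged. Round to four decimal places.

0.1347

Total: 2400 + 5180 + 1420 + 11000 = 20000.
P(H1) = 2400/20000 = 0.12. P(H2) = 5180/20000 = 0.259. P(H3) = 1420/20000 = 0.071. P(H4) = 11000/20000 = 0.55.
P(D) = P(D|H1)·P(H1) + P(D|H2)·P(H2) + P(D|H3)·P(H3) + P(D|H4)·P(H4)
      = 0.1018·0.12 + 0.0127·0.259 + 0.2307·0.071 + 0.1869·0.55
      = 0.012216 + 0.0032893 + 0.0163797 + 0.102795 = 0.13468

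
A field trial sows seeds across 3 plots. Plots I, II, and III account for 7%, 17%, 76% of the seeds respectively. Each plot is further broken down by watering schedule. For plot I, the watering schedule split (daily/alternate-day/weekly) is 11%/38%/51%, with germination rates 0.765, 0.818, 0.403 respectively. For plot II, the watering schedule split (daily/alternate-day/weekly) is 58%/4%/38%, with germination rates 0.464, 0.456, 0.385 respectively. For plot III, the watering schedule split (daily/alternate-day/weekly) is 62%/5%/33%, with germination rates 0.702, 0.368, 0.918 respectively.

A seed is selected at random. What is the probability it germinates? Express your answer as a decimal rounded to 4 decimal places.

P(G) ≈ 0.6908

P(G|I) = 0.11·0.765 + 0.38·0.818 + 0.51·0.403 = 0.08415 + 0.31084 + 0.20553 = 0.60052
P(G|II) = 0.58·0.464 + 0.04·0.456 + 0.38·0.385 = 0.26912 + 0.01824 + 0.1463 = 0.43366
P(G|III) = 0.62·0.702 + 0.05·0.368 + 0.33·0.918 = 0.43524 + 0.0184 + 0.30294 = 0.75658
Then overall,
P(G) = 0.07·0.60052 + 0.17·0.43366 + 0.76·0.75658
      = 0.0420364 + 0.0737222 + 0.5750008 = 0.6907594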